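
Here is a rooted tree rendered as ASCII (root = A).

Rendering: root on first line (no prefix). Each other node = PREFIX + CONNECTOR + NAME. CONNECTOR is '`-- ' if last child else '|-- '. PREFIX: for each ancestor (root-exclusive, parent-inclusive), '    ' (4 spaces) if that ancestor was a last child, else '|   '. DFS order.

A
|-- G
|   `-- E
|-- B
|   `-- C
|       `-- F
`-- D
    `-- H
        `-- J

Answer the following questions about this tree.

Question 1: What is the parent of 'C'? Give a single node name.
Scan adjacency: C appears as child of B

Answer: B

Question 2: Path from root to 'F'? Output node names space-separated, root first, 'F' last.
Answer: A B C F

Derivation:
Walk down from root: A -> B -> C -> F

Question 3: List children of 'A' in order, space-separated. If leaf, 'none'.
Answer: G B D

Derivation:
Node A's children (from adjacency): G, B, D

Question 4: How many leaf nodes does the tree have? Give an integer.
Leaves (nodes with no children): E, F, J

Answer: 3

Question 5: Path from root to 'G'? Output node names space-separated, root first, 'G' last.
Walk down from root: A -> G

Answer: A G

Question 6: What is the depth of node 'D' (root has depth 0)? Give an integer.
Path from root to D: A -> D
Depth = number of edges = 1

Answer: 1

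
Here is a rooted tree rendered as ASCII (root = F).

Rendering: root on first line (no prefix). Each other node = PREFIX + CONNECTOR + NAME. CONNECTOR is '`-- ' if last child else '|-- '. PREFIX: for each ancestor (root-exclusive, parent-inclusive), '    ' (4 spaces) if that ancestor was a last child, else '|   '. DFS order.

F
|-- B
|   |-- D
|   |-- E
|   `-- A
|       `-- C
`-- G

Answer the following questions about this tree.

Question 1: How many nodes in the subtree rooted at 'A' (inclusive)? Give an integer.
Answer: 2

Derivation:
Subtree rooted at A contains: A, C
Count = 2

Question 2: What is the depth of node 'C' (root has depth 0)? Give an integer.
Answer: 3

Derivation:
Path from root to C: F -> B -> A -> C
Depth = number of edges = 3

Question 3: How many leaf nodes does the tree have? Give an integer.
Leaves (nodes with no children): C, D, E, G

Answer: 4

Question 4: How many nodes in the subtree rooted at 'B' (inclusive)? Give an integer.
Subtree rooted at B contains: A, B, C, D, E
Count = 5

Answer: 5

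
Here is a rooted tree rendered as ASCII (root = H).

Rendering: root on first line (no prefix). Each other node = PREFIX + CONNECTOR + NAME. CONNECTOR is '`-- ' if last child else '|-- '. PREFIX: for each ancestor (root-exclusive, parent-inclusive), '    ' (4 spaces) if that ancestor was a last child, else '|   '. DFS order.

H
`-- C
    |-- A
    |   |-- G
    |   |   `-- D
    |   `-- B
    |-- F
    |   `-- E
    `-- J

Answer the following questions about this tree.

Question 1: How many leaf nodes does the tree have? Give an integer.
Answer: 4

Derivation:
Leaves (nodes with no children): B, D, E, J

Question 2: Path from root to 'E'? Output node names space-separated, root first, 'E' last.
Walk down from root: H -> C -> F -> E

Answer: H C F E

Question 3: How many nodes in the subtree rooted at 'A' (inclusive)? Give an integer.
Subtree rooted at A contains: A, B, D, G
Count = 4

Answer: 4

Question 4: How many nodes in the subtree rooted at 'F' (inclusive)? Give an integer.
Subtree rooted at F contains: E, F
Count = 2

Answer: 2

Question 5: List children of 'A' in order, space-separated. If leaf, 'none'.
Node A's children (from adjacency): G, B

Answer: G B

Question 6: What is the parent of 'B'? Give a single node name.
Answer: A

Derivation:
Scan adjacency: B appears as child of A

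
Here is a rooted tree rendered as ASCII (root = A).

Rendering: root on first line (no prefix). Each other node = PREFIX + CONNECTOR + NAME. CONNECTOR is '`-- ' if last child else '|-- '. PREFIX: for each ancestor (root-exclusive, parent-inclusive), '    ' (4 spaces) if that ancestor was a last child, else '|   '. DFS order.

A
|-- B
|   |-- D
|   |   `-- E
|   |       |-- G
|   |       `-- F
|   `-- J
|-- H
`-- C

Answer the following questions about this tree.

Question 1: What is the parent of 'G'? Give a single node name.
Answer: E

Derivation:
Scan adjacency: G appears as child of E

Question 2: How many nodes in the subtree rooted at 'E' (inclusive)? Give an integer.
Answer: 3

Derivation:
Subtree rooted at E contains: E, F, G
Count = 3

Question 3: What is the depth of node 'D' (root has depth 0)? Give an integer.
Path from root to D: A -> B -> D
Depth = number of edges = 2

Answer: 2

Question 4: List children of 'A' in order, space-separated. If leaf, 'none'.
Answer: B H C

Derivation:
Node A's children (from adjacency): B, H, C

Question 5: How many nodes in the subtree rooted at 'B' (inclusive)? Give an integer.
Answer: 6

Derivation:
Subtree rooted at B contains: B, D, E, F, G, J
Count = 6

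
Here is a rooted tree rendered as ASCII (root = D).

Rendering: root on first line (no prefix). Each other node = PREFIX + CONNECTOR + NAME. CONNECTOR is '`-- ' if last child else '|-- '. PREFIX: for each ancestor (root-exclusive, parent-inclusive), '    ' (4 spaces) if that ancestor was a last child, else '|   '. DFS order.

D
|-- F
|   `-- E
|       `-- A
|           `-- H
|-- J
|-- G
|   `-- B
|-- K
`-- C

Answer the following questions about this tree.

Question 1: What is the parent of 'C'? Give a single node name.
Scan adjacency: C appears as child of D

Answer: D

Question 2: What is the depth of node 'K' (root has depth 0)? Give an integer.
Answer: 1

Derivation:
Path from root to K: D -> K
Depth = number of edges = 1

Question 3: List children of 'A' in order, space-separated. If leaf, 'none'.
Answer: H

Derivation:
Node A's children (from adjacency): H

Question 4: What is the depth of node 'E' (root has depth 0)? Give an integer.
Path from root to E: D -> F -> E
Depth = number of edges = 2

Answer: 2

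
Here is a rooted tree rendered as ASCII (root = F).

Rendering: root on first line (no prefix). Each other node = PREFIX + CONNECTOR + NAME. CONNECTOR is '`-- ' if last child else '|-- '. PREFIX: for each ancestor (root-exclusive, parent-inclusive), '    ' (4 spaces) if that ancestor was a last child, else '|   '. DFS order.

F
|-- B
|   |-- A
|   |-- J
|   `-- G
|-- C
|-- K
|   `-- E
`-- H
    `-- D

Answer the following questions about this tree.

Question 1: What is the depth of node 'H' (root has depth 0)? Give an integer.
Path from root to H: F -> H
Depth = number of edges = 1

Answer: 1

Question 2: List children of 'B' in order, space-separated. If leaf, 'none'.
Answer: A J G

Derivation:
Node B's children (from adjacency): A, J, G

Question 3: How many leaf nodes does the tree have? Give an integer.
Leaves (nodes with no children): A, C, D, E, G, J

Answer: 6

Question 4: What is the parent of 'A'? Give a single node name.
Answer: B

Derivation:
Scan adjacency: A appears as child of B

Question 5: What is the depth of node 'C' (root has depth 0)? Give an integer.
Answer: 1

Derivation:
Path from root to C: F -> C
Depth = number of edges = 1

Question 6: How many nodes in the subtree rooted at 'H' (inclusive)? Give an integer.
Subtree rooted at H contains: D, H
Count = 2

Answer: 2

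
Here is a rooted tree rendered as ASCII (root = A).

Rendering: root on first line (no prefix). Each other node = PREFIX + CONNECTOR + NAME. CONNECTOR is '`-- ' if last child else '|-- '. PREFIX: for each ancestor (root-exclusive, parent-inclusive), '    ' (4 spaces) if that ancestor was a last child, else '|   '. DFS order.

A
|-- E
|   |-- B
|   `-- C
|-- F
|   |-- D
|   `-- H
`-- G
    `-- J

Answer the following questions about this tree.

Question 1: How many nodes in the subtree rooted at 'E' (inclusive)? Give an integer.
Answer: 3

Derivation:
Subtree rooted at E contains: B, C, E
Count = 3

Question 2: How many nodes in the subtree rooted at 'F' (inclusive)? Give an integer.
Answer: 3

Derivation:
Subtree rooted at F contains: D, F, H
Count = 3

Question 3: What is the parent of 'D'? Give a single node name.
Scan adjacency: D appears as child of F

Answer: F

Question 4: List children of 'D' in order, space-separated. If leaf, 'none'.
Node D's children (from adjacency): (leaf)

Answer: none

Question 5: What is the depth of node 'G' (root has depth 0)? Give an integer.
Answer: 1

Derivation:
Path from root to G: A -> G
Depth = number of edges = 1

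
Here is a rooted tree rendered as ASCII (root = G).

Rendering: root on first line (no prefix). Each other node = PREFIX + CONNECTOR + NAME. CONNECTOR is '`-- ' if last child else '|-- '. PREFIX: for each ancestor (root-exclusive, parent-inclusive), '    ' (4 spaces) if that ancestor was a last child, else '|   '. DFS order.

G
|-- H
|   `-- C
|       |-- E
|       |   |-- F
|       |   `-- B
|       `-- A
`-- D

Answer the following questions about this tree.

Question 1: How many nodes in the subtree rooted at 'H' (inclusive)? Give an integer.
Subtree rooted at H contains: A, B, C, E, F, H
Count = 6

Answer: 6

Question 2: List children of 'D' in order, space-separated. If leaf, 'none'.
Node D's children (from adjacency): (leaf)

Answer: none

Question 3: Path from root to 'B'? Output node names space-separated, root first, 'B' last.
Answer: G H C E B

Derivation:
Walk down from root: G -> H -> C -> E -> B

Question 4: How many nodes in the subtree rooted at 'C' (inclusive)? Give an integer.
Answer: 5

Derivation:
Subtree rooted at C contains: A, B, C, E, F
Count = 5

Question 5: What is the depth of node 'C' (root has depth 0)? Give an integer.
Answer: 2

Derivation:
Path from root to C: G -> H -> C
Depth = number of edges = 2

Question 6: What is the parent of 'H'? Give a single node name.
Scan adjacency: H appears as child of G

Answer: G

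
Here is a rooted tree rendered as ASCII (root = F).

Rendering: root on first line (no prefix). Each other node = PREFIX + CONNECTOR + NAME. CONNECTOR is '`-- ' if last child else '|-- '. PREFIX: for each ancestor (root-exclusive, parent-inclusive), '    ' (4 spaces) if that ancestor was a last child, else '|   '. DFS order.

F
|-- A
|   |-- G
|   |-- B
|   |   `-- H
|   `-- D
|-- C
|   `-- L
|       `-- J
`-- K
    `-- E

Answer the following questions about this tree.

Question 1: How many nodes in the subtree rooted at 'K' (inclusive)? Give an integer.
Answer: 2

Derivation:
Subtree rooted at K contains: E, K
Count = 2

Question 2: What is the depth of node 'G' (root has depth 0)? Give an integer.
Path from root to G: F -> A -> G
Depth = number of edges = 2

Answer: 2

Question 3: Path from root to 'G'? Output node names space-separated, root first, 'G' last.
Walk down from root: F -> A -> G

Answer: F A G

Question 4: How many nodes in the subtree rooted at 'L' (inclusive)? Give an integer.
Answer: 2

Derivation:
Subtree rooted at L contains: J, L
Count = 2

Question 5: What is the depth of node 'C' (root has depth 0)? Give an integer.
Answer: 1

Derivation:
Path from root to C: F -> C
Depth = number of edges = 1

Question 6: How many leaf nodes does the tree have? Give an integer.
Leaves (nodes with no children): D, E, G, H, J

Answer: 5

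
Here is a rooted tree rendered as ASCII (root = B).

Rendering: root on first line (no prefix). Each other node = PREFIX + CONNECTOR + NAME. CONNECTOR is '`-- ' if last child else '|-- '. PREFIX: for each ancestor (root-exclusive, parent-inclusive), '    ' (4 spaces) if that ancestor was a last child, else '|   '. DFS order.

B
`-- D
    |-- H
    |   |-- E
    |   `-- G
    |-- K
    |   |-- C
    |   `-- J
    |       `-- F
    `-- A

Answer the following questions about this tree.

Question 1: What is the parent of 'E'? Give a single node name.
Answer: H

Derivation:
Scan adjacency: E appears as child of H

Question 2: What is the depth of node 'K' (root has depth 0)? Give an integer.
Answer: 2

Derivation:
Path from root to K: B -> D -> K
Depth = number of edges = 2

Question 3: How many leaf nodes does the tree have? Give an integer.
Leaves (nodes with no children): A, C, E, F, G

Answer: 5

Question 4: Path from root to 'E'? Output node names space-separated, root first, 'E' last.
Answer: B D H E

Derivation:
Walk down from root: B -> D -> H -> E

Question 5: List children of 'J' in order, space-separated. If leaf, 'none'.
Answer: F

Derivation:
Node J's children (from adjacency): F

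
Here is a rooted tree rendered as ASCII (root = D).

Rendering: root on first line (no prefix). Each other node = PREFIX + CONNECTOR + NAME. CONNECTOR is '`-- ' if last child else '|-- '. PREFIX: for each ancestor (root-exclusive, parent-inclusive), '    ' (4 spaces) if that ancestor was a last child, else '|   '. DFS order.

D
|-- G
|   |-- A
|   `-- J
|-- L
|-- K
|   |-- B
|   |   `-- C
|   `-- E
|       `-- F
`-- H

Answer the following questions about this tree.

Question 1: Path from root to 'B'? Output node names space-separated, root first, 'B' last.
Answer: D K B

Derivation:
Walk down from root: D -> K -> B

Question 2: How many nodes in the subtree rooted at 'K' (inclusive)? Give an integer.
Answer: 5

Derivation:
Subtree rooted at K contains: B, C, E, F, K
Count = 5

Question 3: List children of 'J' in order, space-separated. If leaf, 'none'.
Node J's children (from adjacency): (leaf)

Answer: none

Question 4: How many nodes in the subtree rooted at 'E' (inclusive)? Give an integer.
Answer: 2

Derivation:
Subtree rooted at E contains: E, F
Count = 2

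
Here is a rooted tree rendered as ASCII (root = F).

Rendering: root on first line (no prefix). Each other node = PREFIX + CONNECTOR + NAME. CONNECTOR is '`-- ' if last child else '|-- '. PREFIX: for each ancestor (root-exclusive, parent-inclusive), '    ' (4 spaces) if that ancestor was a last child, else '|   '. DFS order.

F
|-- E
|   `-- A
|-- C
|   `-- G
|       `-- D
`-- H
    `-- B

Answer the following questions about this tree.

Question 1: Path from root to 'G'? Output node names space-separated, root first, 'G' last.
Answer: F C G

Derivation:
Walk down from root: F -> C -> G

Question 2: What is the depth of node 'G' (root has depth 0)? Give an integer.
Answer: 2

Derivation:
Path from root to G: F -> C -> G
Depth = number of edges = 2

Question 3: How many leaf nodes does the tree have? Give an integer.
Answer: 3

Derivation:
Leaves (nodes with no children): A, B, D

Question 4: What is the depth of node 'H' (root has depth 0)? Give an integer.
Answer: 1

Derivation:
Path from root to H: F -> H
Depth = number of edges = 1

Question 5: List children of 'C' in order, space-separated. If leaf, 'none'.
Node C's children (from adjacency): G

Answer: G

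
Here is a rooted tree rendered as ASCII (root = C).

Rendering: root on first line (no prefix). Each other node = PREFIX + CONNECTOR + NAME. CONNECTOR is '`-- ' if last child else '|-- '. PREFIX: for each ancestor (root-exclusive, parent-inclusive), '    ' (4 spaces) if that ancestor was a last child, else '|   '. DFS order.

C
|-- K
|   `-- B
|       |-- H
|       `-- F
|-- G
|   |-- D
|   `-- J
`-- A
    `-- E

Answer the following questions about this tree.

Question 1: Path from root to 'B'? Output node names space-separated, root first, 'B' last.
Walk down from root: C -> K -> B

Answer: C K B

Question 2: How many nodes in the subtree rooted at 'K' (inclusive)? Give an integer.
Subtree rooted at K contains: B, F, H, K
Count = 4

Answer: 4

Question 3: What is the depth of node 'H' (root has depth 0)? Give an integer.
Answer: 3

Derivation:
Path from root to H: C -> K -> B -> H
Depth = number of edges = 3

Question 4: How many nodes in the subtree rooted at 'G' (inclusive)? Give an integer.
Answer: 3

Derivation:
Subtree rooted at G contains: D, G, J
Count = 3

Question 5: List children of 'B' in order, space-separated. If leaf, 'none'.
Answer: H F

Derivation:
Node B's children (from adjacency): H, F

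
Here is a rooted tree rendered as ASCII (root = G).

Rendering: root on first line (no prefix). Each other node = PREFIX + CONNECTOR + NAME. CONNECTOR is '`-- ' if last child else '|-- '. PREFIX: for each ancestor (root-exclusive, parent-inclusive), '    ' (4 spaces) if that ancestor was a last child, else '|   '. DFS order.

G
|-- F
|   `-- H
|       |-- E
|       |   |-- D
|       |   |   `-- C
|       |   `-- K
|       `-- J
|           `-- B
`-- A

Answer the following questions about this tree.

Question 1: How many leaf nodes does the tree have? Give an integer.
Answer: 4

Derivation:
Leaves (nodes with no children): A, B, C, K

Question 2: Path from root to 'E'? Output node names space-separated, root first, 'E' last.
Walk down from root: G -> F -> H -> E

Answer: G F H E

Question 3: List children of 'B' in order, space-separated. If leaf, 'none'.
Answer: none

Derivation:
Node B's children (from adjacency): (leaf)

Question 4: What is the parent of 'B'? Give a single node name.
Scan adjacency: B appears as child of J

Answer: J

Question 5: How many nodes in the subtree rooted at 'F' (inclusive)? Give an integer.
Answer: 8

Derivation:
Subtree rooted at F contains: B, C, D, E, F, H, J, K
Count = 8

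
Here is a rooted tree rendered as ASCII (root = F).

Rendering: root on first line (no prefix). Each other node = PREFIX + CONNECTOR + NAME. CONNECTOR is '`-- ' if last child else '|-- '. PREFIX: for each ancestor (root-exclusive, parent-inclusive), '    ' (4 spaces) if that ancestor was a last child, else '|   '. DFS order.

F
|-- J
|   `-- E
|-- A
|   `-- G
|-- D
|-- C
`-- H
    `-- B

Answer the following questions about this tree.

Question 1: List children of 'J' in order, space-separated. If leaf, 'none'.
Node J's children (from adjacency): E

Answer: E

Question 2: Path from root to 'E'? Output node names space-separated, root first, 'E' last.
Walk down from root: F -> J -> E

Answer: F J E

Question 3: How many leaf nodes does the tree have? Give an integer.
Answer: 5

Derivation:
Leaves (nodes with no children): B, C, D, E, G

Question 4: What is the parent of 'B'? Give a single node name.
Scan adjacency: B appears as child of H

Answer: H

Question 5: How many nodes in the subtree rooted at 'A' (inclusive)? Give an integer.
Subtree rooted at A contains: A, G
Count = 2

Answer: 2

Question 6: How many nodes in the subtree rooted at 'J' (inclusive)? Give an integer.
Answer: 2

Derivation:
Subtree rooted at J contains: E, J
Count = 2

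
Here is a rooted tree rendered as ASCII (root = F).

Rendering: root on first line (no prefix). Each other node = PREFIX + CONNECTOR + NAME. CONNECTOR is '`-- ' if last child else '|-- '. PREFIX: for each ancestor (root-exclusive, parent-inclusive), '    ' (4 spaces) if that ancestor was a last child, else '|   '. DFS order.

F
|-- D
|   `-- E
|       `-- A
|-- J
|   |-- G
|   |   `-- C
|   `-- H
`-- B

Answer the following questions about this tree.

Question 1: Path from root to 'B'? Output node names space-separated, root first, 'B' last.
Walk down from root: F -> B

Answer: F B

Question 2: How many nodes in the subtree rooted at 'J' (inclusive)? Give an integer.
Answer: 4

Derivation:
Subtree rooted at J contains: C, G, H, J
Count = 4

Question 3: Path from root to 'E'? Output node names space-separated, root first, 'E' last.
Answer: F D E

Derivation:
Walk down from root: F -> D -> E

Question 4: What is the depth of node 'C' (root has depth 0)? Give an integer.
Path from root to C: F -> J -> G -> C
Depth = number of edges = 3

Answer: 3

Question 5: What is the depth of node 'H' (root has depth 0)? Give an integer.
Answer: 2

Derivation:
Path from root to H: F -> J -> H
Depth = number of edges = 2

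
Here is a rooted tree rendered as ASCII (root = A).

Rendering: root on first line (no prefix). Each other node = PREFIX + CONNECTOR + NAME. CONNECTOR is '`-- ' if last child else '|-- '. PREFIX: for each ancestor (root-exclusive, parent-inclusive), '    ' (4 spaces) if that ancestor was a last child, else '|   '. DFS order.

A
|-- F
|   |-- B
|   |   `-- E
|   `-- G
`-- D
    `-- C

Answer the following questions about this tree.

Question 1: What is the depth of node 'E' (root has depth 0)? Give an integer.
Path from root to E: A -> F -> B -> E
Depth = number of edges = 3

Answer: 3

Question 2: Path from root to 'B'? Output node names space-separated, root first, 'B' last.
Walk down from root: A -> F -> B

Answer: A F B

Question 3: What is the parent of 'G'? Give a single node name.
Scan adjacency: G appears as child of F

Answer: F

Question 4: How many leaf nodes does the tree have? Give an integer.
Leaves (nodes with no children): C, E, G

Answer: 3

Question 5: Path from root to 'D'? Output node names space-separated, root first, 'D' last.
Answer: A D

Derivation:
Walk down from root: A -> D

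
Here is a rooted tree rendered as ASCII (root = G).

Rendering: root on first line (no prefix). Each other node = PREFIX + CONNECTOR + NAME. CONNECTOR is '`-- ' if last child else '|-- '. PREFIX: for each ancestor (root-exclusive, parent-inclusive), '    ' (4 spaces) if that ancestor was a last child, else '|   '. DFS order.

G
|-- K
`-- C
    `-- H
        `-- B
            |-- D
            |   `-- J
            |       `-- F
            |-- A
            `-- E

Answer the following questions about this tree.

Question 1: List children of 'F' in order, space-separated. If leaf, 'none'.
Node F's children (from adjacency): (leaf)

Answer: none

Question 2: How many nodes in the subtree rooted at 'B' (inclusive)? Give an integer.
Answer: 6

Derivation:
Subtree rooted at B contains: A, B, D, E, F, J
Count = 6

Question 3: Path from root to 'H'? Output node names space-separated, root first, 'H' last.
Answer: G C H

Derivation:
Walk down from root: G -> C -> H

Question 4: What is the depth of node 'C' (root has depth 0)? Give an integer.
Answer: 1

Derivation:
Path from root to C: G -> C
Depth = number of edges = 1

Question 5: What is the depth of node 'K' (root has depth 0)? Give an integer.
Path from root to K: G -> K
Depth = number of edges = 1

Answer: 1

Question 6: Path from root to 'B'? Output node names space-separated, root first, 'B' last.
Walk down from root: G -> C -> H -> B

Answer: G C H B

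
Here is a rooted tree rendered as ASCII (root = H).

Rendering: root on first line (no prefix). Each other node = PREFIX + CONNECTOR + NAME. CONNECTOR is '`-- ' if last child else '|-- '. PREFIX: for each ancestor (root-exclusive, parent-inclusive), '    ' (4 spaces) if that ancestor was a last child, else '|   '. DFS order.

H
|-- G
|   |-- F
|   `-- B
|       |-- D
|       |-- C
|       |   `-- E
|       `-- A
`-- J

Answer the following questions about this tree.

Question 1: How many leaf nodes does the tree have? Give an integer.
Answer: 5

Derivation:
Leaves (nodes with no children): A, D, E, F, J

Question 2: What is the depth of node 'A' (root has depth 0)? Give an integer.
Path from root to A: H -> G -> B -> A
Depth = number of edges = 3

Answer: 3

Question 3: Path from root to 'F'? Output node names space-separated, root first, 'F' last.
Answer: H G F

Derivation:
Walk down from root: H -> G -> F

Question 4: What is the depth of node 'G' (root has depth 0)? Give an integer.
Answer: 1

Derivation:
Path from root to G: H -> G
Depth = number of edges = 1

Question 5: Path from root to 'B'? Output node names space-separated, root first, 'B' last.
Answer: H G B

Derivation:
Walk down from root: H -> G -> B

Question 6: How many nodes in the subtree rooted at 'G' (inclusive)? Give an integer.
Answer: 7

Derivation:
Subtree rooted at G contains: A, B, C, D, E, F, G
Count = 7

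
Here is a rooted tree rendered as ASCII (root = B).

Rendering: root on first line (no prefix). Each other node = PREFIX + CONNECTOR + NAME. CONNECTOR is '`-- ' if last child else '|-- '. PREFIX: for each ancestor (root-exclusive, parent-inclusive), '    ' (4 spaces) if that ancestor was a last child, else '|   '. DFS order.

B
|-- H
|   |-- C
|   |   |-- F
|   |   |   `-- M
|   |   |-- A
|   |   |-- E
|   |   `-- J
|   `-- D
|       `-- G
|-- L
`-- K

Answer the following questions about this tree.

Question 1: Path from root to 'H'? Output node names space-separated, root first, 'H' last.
Walk down from root: B -> H

Answer: B H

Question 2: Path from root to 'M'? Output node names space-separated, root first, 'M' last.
Walk down from root: B -> H -> C -> F -> M

Answer: B H C F M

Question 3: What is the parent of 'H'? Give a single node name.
Scan adjacency: H appears as child of B

Answer: B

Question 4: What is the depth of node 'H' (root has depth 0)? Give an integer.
Answer: 1

Derivation:
Path from root to H: B -> H
Depth = number of edges = 1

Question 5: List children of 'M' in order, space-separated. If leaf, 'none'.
Node M's children (from adjacency): (leaf)

Answer: none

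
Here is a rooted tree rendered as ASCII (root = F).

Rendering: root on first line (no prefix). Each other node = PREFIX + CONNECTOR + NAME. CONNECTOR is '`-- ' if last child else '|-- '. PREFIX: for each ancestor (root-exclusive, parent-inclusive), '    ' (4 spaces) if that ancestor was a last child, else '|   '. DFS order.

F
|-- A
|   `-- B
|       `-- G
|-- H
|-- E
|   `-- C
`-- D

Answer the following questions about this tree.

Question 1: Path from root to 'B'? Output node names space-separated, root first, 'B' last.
Answer: F A B

Derivation:
Walk down from root: F -> A -> B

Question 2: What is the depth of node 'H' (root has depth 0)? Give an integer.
Path from root to H: F -> H
Depth = number of edges = 1

Answer: 1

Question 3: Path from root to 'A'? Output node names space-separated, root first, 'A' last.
Answer: F A

Derivation:
Walk down from root: F -> A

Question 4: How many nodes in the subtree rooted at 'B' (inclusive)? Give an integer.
Subtree rooted at B contains: B, G
Count = 2

Answer: 2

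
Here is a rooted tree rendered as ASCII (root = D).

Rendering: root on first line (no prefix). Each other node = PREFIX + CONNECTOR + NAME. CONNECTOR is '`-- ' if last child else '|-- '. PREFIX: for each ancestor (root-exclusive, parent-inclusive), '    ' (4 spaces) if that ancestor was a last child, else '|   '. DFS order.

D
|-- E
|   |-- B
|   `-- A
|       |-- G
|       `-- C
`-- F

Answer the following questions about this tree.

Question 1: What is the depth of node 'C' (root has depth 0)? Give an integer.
Path from root to C: D -> E -> A -> C
Depth = number of edges = 3

Answer: 3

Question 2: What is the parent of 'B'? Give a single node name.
Scan adjacency: B appears as child of E

Answer: E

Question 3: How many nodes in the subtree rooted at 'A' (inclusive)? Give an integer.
Subtree rooted at A contains: A, C, G
Count = 3

Answer: 3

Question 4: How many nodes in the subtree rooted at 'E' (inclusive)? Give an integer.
Subtree rooted at E contains: A, B, C, E, G
Count = 5

Answer: 5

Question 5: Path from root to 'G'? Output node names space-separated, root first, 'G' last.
Walk down from root: D -> E -> A -> G

Answer: D E A G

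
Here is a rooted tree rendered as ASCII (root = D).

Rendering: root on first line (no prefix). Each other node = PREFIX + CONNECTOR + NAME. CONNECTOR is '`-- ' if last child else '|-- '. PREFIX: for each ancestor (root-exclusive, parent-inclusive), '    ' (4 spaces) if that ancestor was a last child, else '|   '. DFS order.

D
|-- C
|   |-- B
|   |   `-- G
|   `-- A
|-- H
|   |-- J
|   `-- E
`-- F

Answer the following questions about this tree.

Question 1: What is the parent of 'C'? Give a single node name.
Answer: D

Derivation:
Scan adjacency: C appears as child of D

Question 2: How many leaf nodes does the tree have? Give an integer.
Leaves (nodes with no children): A, E, F, G, J

Answer: 5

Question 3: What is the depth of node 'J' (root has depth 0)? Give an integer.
Path from root to J: D -> H -> J
Depth = number of edges = 2

Answer: 2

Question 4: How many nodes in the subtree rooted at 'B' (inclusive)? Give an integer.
Subtree rooted at B contains: B, G
Count = 2

Answer: 2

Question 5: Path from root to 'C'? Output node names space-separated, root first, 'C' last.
Answer: D C

Derivation:
Walk down from root: D -> C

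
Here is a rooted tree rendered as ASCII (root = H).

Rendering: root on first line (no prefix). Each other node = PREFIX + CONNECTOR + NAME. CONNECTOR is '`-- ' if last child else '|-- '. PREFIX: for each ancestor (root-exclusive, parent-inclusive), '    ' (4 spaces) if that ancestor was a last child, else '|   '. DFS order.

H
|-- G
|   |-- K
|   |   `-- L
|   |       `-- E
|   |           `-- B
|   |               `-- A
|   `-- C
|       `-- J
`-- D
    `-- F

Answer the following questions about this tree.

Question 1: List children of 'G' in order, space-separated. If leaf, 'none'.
Answer: K C

Derivation:
Node G's children (from adjacency): K, C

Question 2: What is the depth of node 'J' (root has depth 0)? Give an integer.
Path from root to J: H -> G -> C -> J
Depth = number of edges = 3

Answer: 3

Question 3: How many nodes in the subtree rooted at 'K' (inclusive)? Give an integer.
Subtree rooted at K contains: A, B, E, K, L
Count = 5

Answer: 5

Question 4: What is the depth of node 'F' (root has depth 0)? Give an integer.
Path from root to F: H -> D -> F
Depth = number of edges = 2

Answer: 2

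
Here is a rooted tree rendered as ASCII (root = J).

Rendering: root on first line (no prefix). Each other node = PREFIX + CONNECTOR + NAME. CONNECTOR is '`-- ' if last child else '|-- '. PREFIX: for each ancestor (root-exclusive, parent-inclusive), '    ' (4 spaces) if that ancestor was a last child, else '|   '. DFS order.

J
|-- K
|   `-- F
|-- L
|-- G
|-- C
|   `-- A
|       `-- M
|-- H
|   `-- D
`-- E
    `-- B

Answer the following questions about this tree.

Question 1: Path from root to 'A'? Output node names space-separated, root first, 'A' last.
Answer: J C A

Derivation:
Walk down from root: J -> C -> A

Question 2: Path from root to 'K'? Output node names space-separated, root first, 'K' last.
Walk down from root: J -> K

Answer: J K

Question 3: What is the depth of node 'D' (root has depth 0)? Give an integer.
Path from root to D: J -> H -> D
Depth = number of edges = 2

Answer: 2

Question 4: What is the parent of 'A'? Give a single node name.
Scan adjacency: A appears as child of C

Answer: C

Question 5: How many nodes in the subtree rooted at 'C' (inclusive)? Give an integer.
Subtree rooted at C contains: A, C, M
Count = 3

Answer: 3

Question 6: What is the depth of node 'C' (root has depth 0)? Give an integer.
Answer: 1

Derivation:
Path from root to C: J -> C
Depth = number of edges = 1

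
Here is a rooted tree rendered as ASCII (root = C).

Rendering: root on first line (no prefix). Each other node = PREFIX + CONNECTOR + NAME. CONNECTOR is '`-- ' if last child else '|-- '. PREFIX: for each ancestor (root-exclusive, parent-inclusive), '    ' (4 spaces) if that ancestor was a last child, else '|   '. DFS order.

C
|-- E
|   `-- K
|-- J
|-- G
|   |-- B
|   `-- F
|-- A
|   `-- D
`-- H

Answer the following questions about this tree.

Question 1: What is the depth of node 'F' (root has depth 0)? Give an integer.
Path from root to F: C -> G -> F
Depth = number of edges = 2

Answer: 2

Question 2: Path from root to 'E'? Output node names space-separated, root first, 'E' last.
Walk down from root: C -> E

Answer: C E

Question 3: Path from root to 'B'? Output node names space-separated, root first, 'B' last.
Walk down from root: C -> G -> B

Answer: C G B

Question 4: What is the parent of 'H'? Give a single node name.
Answer: C

Derivation:
Scan adjacency: H appears as child of C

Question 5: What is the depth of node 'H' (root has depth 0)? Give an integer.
Path from root to H: C -> H
Depth = number of edges = 1

Answer: 1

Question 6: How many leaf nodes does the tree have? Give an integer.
Leaves (nodes with no children): B, D, F, H, J, K

Answer: 6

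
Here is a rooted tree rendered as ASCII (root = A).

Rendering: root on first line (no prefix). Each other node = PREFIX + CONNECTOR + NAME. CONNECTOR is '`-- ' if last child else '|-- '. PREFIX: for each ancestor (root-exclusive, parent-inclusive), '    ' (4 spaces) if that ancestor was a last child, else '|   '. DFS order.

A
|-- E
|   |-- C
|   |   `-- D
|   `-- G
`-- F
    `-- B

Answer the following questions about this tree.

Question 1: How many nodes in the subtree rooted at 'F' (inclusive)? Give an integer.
Answer: 2

Derivation:
Subtree rooted at F contains: B, F
Count = 2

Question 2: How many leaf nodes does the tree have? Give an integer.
Leaves (nodes with no children): B, D, G

Answer: 3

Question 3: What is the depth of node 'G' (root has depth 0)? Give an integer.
Answer: 2

Derivation:
Path from root to G: A -> E -> G
Depth = number of edges = 2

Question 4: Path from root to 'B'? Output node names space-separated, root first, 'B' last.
Walk down from root: A -> F -> B

Answer: A F B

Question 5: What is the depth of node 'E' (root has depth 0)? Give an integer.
Answer: 1

Derivation:
Path from root to E: A -> E
Depth = number of edges = 1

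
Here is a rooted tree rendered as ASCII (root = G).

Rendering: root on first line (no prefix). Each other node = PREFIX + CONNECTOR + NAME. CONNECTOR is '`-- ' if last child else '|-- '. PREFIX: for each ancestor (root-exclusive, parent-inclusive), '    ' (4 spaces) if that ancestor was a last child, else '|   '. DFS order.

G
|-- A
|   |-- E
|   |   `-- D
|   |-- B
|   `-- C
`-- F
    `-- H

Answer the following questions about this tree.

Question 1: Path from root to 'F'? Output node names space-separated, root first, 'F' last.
Walk down from root: G -> F

Answer: G F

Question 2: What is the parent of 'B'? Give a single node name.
Answer: A

Derivation:
Scan adjacency: B appears as child of A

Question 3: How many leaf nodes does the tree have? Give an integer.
Answer: 4

Derivation:
Leaves (nodes with no children): B, C, D, H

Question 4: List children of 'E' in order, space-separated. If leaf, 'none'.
Answer: D

Derivation:
Node E's children (from adjacency): D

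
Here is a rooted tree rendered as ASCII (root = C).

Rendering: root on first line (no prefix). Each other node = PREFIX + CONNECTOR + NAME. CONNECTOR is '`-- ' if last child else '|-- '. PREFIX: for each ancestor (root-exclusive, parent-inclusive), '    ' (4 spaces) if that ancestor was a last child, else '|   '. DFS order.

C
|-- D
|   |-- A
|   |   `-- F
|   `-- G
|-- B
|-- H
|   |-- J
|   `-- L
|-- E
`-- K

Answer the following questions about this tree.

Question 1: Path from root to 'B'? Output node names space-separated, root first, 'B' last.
Answer: C B

Derivation:
Walk down from root: C -> B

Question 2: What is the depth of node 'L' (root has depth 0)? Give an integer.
Path from root to L: C -> H -> L
Depth = number of edges = 2

Answer: 2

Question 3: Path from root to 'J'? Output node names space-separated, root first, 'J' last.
Walk down from root: C -> H -> J

Answer: C H J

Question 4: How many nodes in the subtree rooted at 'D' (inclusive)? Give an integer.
Answer: 4

Derivation:
Subtree rooted at D contains: A, D, F, G
Count = 4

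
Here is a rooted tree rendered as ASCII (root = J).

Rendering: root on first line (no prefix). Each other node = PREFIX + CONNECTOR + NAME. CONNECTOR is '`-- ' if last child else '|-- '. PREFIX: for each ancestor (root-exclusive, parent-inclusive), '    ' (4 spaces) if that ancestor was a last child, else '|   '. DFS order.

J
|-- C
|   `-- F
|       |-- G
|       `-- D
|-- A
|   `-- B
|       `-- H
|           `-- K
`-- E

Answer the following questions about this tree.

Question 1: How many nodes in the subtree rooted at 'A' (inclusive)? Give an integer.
Subtree rooted at A contains: A, B, H, K
Count = 4

Answer: 4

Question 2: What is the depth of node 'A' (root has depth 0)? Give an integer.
Path from root to A: J -> A
Depth = number of edges = 1

Answer: 1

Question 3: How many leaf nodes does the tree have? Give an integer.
Answer: 4

Derivation:
Leaves (nodes with no children): D, E, G, K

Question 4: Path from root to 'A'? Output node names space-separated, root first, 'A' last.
Answer: J A

Derivation:
Walk down from root: J -> A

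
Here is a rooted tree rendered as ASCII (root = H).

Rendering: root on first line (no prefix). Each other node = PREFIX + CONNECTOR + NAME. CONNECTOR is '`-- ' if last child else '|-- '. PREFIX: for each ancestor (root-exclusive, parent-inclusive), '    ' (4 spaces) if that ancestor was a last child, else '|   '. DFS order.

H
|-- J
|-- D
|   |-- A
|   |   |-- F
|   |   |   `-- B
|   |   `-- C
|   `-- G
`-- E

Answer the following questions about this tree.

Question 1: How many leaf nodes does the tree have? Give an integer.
Answer: 5

Derivation:
Leaves (nodes with no children): B, C, E, G, J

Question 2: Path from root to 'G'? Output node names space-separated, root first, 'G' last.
Walk down from root: H -> D -> G

Answer: H D G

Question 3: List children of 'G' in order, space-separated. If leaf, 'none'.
Node G's children (from adjacency): (leaf)

Answer: none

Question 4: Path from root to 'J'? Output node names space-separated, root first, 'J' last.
Walk down from root: H -> J

Answer: H J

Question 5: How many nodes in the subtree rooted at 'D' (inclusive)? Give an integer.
Subtree rooted at D contains: A, B, C, D, F, G
Count = 6

Answer: 6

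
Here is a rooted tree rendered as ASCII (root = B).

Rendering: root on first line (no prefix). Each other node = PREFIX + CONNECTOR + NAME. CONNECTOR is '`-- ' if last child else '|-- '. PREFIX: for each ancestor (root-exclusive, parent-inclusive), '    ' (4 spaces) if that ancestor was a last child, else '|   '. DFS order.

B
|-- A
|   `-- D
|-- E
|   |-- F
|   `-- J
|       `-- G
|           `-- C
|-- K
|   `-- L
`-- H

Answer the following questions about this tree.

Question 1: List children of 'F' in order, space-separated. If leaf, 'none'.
Answer: none

Derivation:
Node F's children (from adjacency): (leaf)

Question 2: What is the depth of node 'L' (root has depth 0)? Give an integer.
Path from root to L: B -> K -> L
Depth = number of edges = 2

Answer: 2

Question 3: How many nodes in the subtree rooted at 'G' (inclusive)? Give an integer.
Subtree rooted at G contains: C, G
Count = 2

Answer: 2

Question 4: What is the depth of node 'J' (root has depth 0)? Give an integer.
Answer: 2

Derivation:
Path from root to J: B -> E -> J
Depth = number of edges = 2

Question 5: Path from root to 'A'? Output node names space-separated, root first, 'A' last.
Walk down from root: B -> A

Answer: B A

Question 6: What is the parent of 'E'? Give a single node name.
Scan adjacency: E appears as child of B

Answer: B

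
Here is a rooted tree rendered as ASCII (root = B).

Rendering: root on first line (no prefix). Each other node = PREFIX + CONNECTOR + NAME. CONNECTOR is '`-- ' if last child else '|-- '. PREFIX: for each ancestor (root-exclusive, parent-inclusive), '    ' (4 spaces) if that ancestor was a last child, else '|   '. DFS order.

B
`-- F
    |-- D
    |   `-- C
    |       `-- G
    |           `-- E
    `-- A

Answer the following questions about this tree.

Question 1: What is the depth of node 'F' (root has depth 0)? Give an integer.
Answer: 1

Derivation:
Path from root to F: B -> F
Depth = number of edges = 1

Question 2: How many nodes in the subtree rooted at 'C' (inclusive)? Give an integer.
Answer: 3

Derivation:
Subtree rooted at C contains: C, E, G
Count = 3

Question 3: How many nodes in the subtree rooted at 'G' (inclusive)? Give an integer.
Answer: 2

Derivation:
Subtree rooted at G contains: E, G
Count = 2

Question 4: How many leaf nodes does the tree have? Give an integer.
Leaves (nodes with no children): A, E

Answer: 2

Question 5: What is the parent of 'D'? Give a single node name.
Scan adjacency: D appears as child of F

Answer: F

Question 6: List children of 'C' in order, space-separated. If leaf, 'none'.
Node C's children (from adjacency): G

Answer: G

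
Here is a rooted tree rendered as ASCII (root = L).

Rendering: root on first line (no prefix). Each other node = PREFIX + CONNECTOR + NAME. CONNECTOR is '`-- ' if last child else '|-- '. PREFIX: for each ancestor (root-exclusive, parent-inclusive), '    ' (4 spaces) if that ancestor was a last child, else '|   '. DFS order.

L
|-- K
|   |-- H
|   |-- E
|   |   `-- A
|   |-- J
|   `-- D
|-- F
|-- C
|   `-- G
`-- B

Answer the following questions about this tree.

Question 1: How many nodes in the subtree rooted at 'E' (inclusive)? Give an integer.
Subtree rooted at E contains: A, E
Count = 2

Answer: 2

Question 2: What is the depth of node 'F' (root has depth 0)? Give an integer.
Path from root to F: L -> F
Depth = number of edges = 1

Answer: 1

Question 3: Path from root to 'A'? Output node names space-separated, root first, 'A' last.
Walk down from root: L -> K -> E -> A

Answer: L K E A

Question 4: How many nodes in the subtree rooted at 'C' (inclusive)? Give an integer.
Answer: 2

Derivation:
Subtree rooted at C contains: C, G
Count = 2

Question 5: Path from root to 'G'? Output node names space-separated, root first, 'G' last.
Walk down from root: L -> C -> G

Answer: L C G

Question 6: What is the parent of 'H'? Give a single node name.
Answer: K

Derivation:
Scan adjacency: H appears as child of K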